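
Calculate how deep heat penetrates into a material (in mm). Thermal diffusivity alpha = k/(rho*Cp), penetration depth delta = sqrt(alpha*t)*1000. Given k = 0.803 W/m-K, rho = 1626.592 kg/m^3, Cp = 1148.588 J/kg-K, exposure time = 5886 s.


alpha = 0.803 / (1626.592 * 1148.588) = 4.2981e-07 m^2/s
alpha * t = 0.0025298
delta = sqrt(0.0025298) * 1000 = 50.298 mm

50.298 mm


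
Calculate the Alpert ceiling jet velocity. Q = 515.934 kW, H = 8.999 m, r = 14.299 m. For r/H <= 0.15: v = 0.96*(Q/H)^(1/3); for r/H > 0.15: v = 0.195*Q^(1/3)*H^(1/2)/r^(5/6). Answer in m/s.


r/H = 14.299 / 8.999 = 1.5890
r/H > 0.15, so v = 0.195*Q^(1/3)*H^(1/2)/r^(5/6)
Q^(1/3) = 8.0204
H^(1/2) = 2.9998
r^(5/6) = 9.1781
v = 0.195 * 8.0204 * 2.9998 / 9.1781 = 0.51118 m/s

0.51118 m/s


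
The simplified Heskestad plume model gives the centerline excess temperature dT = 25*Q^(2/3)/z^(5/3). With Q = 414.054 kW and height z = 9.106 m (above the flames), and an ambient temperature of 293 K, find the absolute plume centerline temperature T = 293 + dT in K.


Q^(2/3) = 55.553
z^(5/3) = 39.708
dT = 25 * 55.553 / 39.708 = 34.976 K
T = 293 + 34.976 = 327.98 K

327.98 K


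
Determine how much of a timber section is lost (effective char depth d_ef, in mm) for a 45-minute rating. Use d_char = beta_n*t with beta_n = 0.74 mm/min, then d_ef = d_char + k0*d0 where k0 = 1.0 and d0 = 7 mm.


d_char = 0.74 * 45 = 33.3 mm
d_ef = 33.3 + 1.0*7 = 40.3 mm

40.3 mm


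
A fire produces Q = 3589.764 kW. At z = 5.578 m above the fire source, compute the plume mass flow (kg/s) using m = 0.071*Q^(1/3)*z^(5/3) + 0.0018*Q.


Q^(1/3) = 15.312
z^(5/3) = 17.544
First term = 0.071 * 15.312 * 17.544 = 19.073
Second term = 0.0018 * 3589.764 = 6.4616
m = 25.534 kg/s

25.534 kg/s


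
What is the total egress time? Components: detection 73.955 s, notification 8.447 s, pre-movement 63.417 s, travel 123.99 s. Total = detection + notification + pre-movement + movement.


Total = 73.955 + 8.447 + 63.417 + 123.99 = 269.809 s

269.809 s


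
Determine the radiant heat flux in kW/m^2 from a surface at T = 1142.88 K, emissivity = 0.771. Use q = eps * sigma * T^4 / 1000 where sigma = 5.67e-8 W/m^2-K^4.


T^4 = 1.7061e+12
q = 0.771 * 5.67e-8 * 1.7061e+12 / 1000 = 74.583 kW/m^2

74.583 kW/m^2


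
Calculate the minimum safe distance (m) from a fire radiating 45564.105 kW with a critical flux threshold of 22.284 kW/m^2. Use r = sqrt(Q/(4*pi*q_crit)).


4*pi*q_crit = 280.03
Q/(4*pi*q_crit) = 162.71
r = sqrt(162.71) = 12.756 m

12.756 m


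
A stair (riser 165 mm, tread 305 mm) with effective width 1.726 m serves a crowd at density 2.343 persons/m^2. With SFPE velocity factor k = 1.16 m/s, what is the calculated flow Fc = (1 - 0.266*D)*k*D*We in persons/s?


1 - 0.266*D = 1 - 0.266*2.343 = 0.37676
Fs = 0.37676 * 1.16 * 2.343 = 1.0240 persons/(s*m)
Fc = 1.0240 * 1.726 = 1.7674 persons/s

1.7674 persons/s


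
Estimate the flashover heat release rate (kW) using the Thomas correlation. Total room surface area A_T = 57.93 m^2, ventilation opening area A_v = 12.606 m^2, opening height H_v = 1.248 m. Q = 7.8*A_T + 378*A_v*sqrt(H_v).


7.8*A_T = 451.854
sqrt(H_v) = 1.1171
378*A_v*sqrt(H_v) = 5323.2
Q = 451.854 + 5323.2 = 5775.1 kW

5775.1 kW


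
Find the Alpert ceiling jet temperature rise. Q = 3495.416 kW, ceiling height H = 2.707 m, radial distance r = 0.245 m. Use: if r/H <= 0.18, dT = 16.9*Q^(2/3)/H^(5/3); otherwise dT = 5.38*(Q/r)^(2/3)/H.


r/H = 0.245 / 2.707 = 0.090506
r/H <= 0.18, so dT = 16.9*Q^(2/3)/H^(5/3)
Q^(2/3) = 230.32
H^(5/3) = 5.2579
dT = 16.9 * 230.32 / 5.2579 = 740.30 K

740.30 K


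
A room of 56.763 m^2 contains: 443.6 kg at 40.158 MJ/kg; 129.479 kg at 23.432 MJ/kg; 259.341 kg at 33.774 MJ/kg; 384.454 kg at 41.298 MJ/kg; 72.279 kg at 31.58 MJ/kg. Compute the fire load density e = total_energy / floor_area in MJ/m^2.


Total energy = 443.6*40.158 + 129.479*23.432 + 259.341*33.774 + 384.454*41.298 + 72.279*31.58
= 17814.09 + 3033.952 + 8758.983 + 15877.18 + 2282.571
= 47766.78 MJ
e = 47766.78 / 56.763 = 841.51 MJ/m^2

841.51 MJ/m^2


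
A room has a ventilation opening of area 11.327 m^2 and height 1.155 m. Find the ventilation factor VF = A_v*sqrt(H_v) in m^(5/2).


sqrt(H_v) = 1.0747
VF = 11.327 * 1.0747 = 12.173 m^(5/2)

12.173 m^(5/2)


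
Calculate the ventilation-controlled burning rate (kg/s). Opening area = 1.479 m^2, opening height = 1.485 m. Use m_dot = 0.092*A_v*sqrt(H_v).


sqrt(H_v) = 1.2186
m_dot = 0.092 * 1.479 * 1.2186 = 0.16581 kg/s

0.16581 kg/s


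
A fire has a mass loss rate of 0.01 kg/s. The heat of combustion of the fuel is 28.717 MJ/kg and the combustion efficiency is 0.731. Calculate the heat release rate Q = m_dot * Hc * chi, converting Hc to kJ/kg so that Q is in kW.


Hc = 28.717 MJ/kg = 28.717 * 1000 kJ/kg = 28717 kJ/kg
Q = 0.01 kg/s * 28717 kJ/kg * 0.731 = 209.92 kW

209.92 kW


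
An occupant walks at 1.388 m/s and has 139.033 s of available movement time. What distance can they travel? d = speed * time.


d = 1.388 * 139.033 = 192.98 m

192.98 m


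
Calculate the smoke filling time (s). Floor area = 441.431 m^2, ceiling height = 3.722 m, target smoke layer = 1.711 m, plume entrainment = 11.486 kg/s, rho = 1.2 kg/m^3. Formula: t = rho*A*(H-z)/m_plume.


H - z = 2.011 m
t = 1.2 * 441.431 * 2.011 / 11.486 = 92.744 s

92.744 s


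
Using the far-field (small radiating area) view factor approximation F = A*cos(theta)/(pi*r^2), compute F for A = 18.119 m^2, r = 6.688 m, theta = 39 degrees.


cos(39 deg) = 0.77715
pi*r^2 = 140.52
F = 18.119 * 0.77715 / 140.52 = 0.10021

0.10021


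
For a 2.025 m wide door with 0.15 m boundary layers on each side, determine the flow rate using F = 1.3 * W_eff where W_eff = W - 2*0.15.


W_eff = 2.025 - 0.30 = 1.725 m
F = 1.3 * 1.725 = 2.2425 persons/s

2.2425 persons/s


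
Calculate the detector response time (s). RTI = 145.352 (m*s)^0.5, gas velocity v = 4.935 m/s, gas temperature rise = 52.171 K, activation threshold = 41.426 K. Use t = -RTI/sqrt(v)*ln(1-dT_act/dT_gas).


dT_act/dT_gas = 0.79404
ln(1 - 0.79404) = -1.5801
t = -145.352 / sqrt(4.935) * -1.5801 = 103.39 s

103.39 s


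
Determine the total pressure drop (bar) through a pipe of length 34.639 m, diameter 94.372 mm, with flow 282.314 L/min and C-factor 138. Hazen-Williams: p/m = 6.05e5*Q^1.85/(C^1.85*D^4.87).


Q^1.85 = 34187
C^1.85 = 9094.4
D^4.87 = 4.1446e+09
p/m = 0.00054872 bar/m
p_total = 0.00054872 * 34.639 = 0.019007 bar

0.019007 bar


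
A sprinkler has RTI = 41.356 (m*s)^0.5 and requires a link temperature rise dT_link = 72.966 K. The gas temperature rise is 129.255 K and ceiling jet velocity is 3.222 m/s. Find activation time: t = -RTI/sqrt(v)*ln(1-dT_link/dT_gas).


dT_link/dT_gas = 0.56451
ln(1 - 0.56451) = -0.83129
t = -41.356 / sqrt(3.222) * -0.83129 = 19.153 s

19.153 s


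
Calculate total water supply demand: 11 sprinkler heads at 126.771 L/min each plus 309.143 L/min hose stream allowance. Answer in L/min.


Sprinkler demand = 11 * 126.771 = 1394.481 L/min
Total = 1394.481 + 309.143 = 1703.624 L/min

1703.624 L/min


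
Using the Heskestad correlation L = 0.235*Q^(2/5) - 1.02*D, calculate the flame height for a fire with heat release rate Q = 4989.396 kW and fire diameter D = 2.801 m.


Q^(2/5) = 30.145
0.235 * Q^(2/5) = 7.0841
1.02 * D = 2.8570
L = 4.2271 m

4.2271 m


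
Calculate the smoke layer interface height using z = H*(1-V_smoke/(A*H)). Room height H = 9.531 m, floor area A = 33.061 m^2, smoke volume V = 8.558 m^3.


V/(A*H) = 0.027159
1 - 0.027159 = 0.97284
z = 9.531 * 0.97284 = 9.2721 m

9.2721 m


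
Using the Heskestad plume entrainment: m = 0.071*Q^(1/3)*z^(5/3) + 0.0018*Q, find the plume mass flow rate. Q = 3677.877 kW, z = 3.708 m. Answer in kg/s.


Q^(1/3) = 15.436
z^(5/3) = 8.8831
First term = 0.071 * 15.436 * 8.8831 = 9.7355
Second term = 0.0018 * 3677.877 = 6.6202
m = 16.356 kg/s

16.356 kg/s


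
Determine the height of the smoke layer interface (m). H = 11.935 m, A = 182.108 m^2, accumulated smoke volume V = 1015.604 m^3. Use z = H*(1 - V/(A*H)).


V/(A*H) = 0.46728
1 - 0.46728 = 0.53272
z = 11.935 * 0.53272 = 6.3581 m

6.3581 m


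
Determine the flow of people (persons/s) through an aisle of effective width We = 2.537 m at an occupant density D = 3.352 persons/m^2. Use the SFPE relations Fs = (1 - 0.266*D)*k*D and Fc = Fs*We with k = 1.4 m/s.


1 - 0.266*D = 1 - 0.266*3.352 = 0.10837
Fs = 0.10837 * 1.4 * 3.352 = 0.50855 persons/(s*m)
Fc = 0.50855 * 2.537 = 1.2902 persons/s

1.2902 persons/s


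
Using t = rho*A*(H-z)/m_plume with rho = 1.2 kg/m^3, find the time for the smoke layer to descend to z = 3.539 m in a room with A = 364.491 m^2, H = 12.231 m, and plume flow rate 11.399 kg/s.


H - z = 8.692 m
t = 1.2 * 364.491 * 8.692 / 11.399 = 333.52 s

333.52 s


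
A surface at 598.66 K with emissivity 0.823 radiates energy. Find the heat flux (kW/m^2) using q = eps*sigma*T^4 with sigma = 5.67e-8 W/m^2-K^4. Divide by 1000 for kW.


T^4 = 1.2845e+11
q = 0.823 * 5.67e-8 * 1.2845e+11 / 1000 = 5.9938 kW/m^2

5.9938 kW/m^2


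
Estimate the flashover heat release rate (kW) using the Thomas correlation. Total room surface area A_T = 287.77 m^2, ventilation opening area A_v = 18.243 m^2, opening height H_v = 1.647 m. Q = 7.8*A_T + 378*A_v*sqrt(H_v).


7.8*A_T = 2244.606
sqrt(H_v) = 1.2834
378*A_v*sqrt(H_v) = 8849.8
Q = 2244.606 + 8849.8 = 11094 kW

11094 kW


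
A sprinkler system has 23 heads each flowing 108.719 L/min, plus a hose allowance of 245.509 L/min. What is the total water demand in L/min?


Sprinkler demand = 23 * 108.719 = 2500.537 L/min
Total = 2500.537 + 245.509 = 2746.046 L/min

2746.046 L/min


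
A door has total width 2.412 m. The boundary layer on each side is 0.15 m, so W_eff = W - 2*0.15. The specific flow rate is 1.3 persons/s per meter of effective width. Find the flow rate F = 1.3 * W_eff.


W_eff = 2.412 - 0.30 = 2.112 m
F = 1.3 * 2.112 = 2.7456 persons/s

2.7456 persons/s


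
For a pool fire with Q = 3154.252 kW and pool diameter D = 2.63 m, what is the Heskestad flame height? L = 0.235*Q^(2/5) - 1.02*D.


Q^(2/5) = 25.093
0.235 * Q^(2/5) = 5.8969
1.02 * D = 2.6826
L = 3.2143 m

3.2143 m


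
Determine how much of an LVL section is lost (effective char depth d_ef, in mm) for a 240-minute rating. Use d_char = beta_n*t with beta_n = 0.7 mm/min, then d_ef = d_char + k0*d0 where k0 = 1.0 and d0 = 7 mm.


d_char = 0.7 * 240 = 168 mm
d_ef = 168 + 1.0*7 = 175 mm

175 mm


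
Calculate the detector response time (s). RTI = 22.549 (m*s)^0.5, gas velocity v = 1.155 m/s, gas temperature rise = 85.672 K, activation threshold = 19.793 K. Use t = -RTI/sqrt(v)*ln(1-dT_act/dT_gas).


dT_act/dT_gas = 0.23103
ln(1 - 0.23103) = -0.26271
t = -22.549 / sqrt(1.155) * -0.26271 = 5.5120 s

5.5120 s


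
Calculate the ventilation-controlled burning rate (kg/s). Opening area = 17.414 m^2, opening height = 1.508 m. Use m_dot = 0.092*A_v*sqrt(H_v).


sqrt(H_v) = 1.2280
m_dot = 0.092 * 17.414 * 1.2280 = 1.9674 kg/s

1.9674 kg/s


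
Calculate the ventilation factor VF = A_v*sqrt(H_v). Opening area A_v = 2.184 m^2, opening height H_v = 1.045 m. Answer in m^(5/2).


sqrt(H_v) = 1.0223
VF = 2.184 * 1.0223 = 2.2326 m^(5/2)

2.2326 m^(5/2)


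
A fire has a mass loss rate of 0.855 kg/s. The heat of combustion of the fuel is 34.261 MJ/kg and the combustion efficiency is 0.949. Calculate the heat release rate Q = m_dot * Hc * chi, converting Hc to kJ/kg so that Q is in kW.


Hc = 34.261 MJ/kg = 34.261 * 1000 kJ/kg = 34261 kJ/kg
Q = 0.855 kg/s * 34261 kJ/kg * 0.949 = 27799 kW

27799 kW


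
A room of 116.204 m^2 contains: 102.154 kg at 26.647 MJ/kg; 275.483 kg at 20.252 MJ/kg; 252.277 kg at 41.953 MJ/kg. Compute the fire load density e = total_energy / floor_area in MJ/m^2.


Total energy = 102.154*26.647 + 275.483*20.252 + 252.277*41.953
= 2722.098 + 5579.082 + 10583.78
= 18884.96 MJ
e = 18884.96 / 116.204 = 162.52 MJ/m^2

162.52 MJ/m^2


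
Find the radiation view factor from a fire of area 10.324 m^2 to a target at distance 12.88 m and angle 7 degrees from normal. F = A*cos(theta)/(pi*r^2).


cos(7 deg) = 0.99255
pi*r^2 = 521.17
F = 10.324 * 0.99255 / 521.17 = 0.019662

0.019662


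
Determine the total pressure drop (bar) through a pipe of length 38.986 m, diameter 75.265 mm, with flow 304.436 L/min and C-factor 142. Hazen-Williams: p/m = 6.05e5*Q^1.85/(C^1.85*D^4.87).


Q^1.85 = 39307
C^1.85 = 9588.1
D^4.87 = 1.3772e+09
p/m = 0.0018009 bar/m
p_total = 0.0018009 * 38.986 = 0.070209 bar

0.070209 bar


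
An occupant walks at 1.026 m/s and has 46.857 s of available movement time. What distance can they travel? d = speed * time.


d = 1.026 * 46.857 = 48.075 m

48.075 m


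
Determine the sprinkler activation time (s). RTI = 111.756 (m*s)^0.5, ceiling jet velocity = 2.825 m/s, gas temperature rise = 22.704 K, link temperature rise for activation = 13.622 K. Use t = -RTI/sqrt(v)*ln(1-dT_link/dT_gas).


dT_link/dT_gas = 0.59998
ln(1 - 0.59998) = -0.91625
t = -111.756 / sqrt(2.825) * -0.91625 = 60.922 s

60.922 s


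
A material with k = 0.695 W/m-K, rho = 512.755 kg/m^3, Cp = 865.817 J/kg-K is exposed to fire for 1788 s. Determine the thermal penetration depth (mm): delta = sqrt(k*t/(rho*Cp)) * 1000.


alpha = 0.695 / (512.755 * 865.817) = 1.5655e-06 m^2/s
alpha * t = 0.0027991
delta = sqrt(0.0027991) * 1000 = 52.906 mm

52.906 mm


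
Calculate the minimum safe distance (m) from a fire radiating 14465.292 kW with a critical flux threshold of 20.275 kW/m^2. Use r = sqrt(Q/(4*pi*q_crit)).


4*pi*q_crit = 254.78
Q/(4*pi*q_crit) = 56.775
r = sqrt(56.775) = 7.5349 m

7.5349 m


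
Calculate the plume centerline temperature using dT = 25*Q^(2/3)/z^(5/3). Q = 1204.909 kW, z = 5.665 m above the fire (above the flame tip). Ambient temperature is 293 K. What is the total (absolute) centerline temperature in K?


Q^(2/3) = 113.23
z^(5/3) = 18.003
dT = 25 * 113.23 / 18.003 = 157.24 K
T = 293 + 157.24 = 450.24 K

450.24 K


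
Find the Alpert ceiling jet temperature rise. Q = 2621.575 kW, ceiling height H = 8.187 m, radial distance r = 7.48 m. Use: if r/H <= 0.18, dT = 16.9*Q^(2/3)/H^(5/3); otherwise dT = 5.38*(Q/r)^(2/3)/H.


r/H = 7.48 / 8.187 = 0.91364
r/H > 0.18, so dT = 5.38*(Q/r)^(2/3)/H
Q/r = 350.48
(Q/r)^(2/3) = 49.710
dT = 5.38 * 49.710 / 8.187 = 32.666 K

32.666 K


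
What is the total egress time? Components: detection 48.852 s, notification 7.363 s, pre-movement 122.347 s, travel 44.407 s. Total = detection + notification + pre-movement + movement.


Total = 48.852 + 7.363 + 122.347 + 44.407 = 222.969 s

222.969 s


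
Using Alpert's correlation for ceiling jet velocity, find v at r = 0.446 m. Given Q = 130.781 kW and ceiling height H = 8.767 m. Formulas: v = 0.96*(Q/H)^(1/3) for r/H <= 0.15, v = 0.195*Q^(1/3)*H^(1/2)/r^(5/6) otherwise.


r/H = 0.446 / 8.767 = 0.050873
r/H <= 0.15, so v = 0.96*(Q/H)^(1/3)
Q/H = 14.917
(Q/H)^(1/3) = 2.4617
v = 0.96 * 2.4617 = 2.3632 m/s

2.3632 m/s


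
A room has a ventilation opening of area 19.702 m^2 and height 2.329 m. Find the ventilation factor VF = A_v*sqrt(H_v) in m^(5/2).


sqrt(H_v) = 1.5261
VF = 19.702 * 1.5261 = 30.067 m^(5/2)

30.067 m^(5/2)


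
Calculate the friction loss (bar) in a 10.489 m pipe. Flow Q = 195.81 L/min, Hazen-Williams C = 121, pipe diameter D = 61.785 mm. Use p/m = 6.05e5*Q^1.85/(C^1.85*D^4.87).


Q^1.85 = 17374
C^1.85 = 7131.0
D^4.87 = 5.2675e+08
p/m = 0.0027983 bar/m
p_total = 0.0027983 * 10.489 = 0.029352 bar

0.029352 bar


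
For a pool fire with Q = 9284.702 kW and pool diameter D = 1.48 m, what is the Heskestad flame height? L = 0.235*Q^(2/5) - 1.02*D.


Q^(2/5) = 38.646
0.235 * Q^(2/5) = 9.0819
1.02 * D = 1.5096
L = 7.5723 m

7.5723 m


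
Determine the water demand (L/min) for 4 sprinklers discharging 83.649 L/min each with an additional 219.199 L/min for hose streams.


Sprinkler demand = 4 * 83.649 = 334.596 L/min
Total = 334.596 + 219.199 = 553.795 L/min

553.795 L/min


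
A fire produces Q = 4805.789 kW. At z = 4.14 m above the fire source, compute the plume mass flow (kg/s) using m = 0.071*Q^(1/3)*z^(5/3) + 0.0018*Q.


Q^(1/3) = 16.875
z^(5/3) = 10.674
First term = 0.071 * 16.875 * 10.674 = 12.789
Second term = 0.0018 * 4805.789 = 8.6504
m = 21.440 kg/s

21.440 kg/s


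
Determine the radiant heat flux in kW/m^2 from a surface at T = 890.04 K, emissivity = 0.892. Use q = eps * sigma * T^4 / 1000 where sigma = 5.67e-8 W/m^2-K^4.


T^4 = 6.2754e+11
q = 0.892 * 5.67e-8 * 6.2754e+11 / 1000 = 31.738 kW/m^2

31.738 kW/m^2


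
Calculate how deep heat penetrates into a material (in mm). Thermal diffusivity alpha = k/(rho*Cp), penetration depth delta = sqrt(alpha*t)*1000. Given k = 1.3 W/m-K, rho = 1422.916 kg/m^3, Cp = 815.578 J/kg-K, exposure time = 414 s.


alpha = 1.3 / (1422.916 * 815.578) = 1.1202e-06 m^2/s
alpha * t = 0.00046377
delta = sqrt(0.00046377) * 1000 = 21.535 mm

21.535 mm


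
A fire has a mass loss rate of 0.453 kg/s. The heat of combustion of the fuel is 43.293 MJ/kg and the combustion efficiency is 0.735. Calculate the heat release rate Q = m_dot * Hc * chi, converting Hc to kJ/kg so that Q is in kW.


Hc = 43.293 MJ/kg = 43.293 * 1000 kJ/kg = 43293 kJ/kg
Q = 0.453 kg/s * 43293 kJ/kg * 0.735 = 14415 kW

14415 kW


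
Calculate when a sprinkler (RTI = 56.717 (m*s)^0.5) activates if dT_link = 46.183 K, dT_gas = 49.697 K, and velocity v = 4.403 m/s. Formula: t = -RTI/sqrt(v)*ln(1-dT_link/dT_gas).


dT_link/dT_gas = 0.92929
ln(1 - 0.92929) = -2.6492
t = -56.717 / sqrt(4.403) * -2.6492 = 71.606 s

71.606 s


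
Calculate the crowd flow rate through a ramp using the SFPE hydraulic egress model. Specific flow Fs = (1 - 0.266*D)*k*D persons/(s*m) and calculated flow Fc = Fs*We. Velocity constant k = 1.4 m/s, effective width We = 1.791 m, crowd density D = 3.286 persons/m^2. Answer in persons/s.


1 - 0.266*D = 1 - 0.266*3.286 = 0.12592
Fs = 0.12592 * 1.4 * 3.286 = 0.57930 persons/(s*m)
Fc = 0.57930 * 1.791 = 1.0375 persons/s

1.0375 persons/s


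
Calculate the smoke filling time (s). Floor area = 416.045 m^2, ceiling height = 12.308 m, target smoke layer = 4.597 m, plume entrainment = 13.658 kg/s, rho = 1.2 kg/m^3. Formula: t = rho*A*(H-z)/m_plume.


H - z = 7.711 m
t = 1.2 * 416.045 * 7.711 / 13.658 = 281.87 s

281.87 s


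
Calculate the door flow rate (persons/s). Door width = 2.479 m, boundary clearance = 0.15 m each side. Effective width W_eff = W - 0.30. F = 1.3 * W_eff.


W_eff = 2.479 - 0.30 = 2.179 m
F = 1.3 * 2.179 = 2.8327 persons/s

2.8327 persons/s


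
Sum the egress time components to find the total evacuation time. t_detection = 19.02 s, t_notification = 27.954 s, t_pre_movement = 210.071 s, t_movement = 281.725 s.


Total = 19.02 + 27.954 + 210.071 + 281.725 = 538.77 s

538.77 s


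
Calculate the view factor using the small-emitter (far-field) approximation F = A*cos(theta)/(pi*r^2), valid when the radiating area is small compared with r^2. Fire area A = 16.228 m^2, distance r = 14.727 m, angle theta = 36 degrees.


cos(36 deg) = 0.80902
pi*r^2 = 681.36
F = 16.228 * 0.80902 / 681.36 = 0.019268

0.019268


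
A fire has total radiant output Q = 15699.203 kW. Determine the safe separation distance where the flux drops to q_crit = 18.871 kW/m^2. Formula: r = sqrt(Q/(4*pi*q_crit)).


4*pi*q_crit = 237.14
Q/(4*pi*q_crit) = 66.202
r = sqrt(66.202) = 8.1365 m

8.1365 m


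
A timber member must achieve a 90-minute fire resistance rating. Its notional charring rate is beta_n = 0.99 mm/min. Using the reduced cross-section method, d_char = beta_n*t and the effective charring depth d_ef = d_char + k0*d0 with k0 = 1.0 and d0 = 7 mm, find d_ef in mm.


d_char = 0.99 * 90 = 89.1 mm
d_ef = 89.1 + 1.0*7 = 96.1 mm

96.1 mm


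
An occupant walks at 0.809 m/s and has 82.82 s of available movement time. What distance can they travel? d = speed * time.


d = 0.809 * 82.82 = 67.001 m

67.001 m


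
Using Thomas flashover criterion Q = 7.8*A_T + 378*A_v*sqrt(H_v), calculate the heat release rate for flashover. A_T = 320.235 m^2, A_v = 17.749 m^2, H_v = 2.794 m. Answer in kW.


7.8*A_T = 2497.833
sqrt(H_v) = 1.6715
378*A_v*sqrt(H_v) = 11214
Q = 2497.833 + 11214 = 13712 kW

13712 kW


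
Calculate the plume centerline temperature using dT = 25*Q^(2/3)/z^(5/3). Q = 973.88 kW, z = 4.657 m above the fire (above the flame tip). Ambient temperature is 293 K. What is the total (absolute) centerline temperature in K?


Q^(2/3) = 98.251
z^(5/3) = 12.987
dT = 25 * 98.251 / 12.987 = 189.13 K
T = 293 + 189.13 = 482.13 K

482.13 K


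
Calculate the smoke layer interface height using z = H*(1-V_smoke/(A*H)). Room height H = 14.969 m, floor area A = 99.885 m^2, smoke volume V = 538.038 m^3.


V/(A*H) = 0.35985
1 - 0.35985 = 0.64015
z = 14.969 * 0.64015 = 9.5824 m

9.5824 m


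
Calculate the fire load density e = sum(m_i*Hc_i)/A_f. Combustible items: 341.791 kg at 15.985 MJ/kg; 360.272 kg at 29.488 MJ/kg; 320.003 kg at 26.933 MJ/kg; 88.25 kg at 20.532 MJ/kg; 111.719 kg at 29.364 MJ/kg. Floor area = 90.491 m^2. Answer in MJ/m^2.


Total energy = 341.791*15.985 + 360.272*29.488 + 320.003*26.933 + 88.25*20.532 + 111.719*29.364
= 5463.529 + 10623.70 + 8618.641 + 1811.949 + 3280.517
= 29798.34 MJ
e = 29798.34 / 90.491 = 329.30 MJ/m^2

329.30 MJ/m^2


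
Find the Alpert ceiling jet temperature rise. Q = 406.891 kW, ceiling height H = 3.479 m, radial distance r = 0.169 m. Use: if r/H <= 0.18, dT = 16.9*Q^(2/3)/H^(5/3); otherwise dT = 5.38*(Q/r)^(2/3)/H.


r/H = 0.169 / 3.479 = 0.048577
r/H <= 0.18, so dT = 16.9*Q^(2/3)/H^(5/3)
Q^(2/3) = 54.910
H^(5/3) = 7.9877
dT = 16.9 * 54.910 / 7.9877 = 116.18 K

116.18 K


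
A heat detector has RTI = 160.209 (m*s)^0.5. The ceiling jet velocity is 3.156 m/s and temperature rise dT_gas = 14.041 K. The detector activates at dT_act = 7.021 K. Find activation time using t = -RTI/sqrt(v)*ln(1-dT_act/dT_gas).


dT_act/dT_gas = 0.50004
ln(1 - 0.50004) = -0.69322
t = -160.209 / sqrt(3.156) * -0.69322 = 62.516 s

62.516 s


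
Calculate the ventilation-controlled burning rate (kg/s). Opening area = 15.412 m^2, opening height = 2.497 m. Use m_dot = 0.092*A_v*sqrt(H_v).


sqrt(H_v) = 1.5802
m_dot = 0.092 * 15.412 * 1.5802 = 2.2406 kg/s

2.2406 kg/s


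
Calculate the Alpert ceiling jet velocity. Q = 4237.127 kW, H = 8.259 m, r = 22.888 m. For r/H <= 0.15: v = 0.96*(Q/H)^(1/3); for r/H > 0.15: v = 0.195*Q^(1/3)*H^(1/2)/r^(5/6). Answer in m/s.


r/H = 22.888 / 8.259 = 2.7713
r/H > 0.15, so v = 0.195*Q^(1/3)*H^(1/2)/r^(5/6)
Q^(1/3) = 16.182
H^(1/2) = 2.8738
r^(5/6) = 13.583
v = 0.195 * 16.182 * 2.8738 / 13.583 = 0.66760 m/s

0.66760 m/s


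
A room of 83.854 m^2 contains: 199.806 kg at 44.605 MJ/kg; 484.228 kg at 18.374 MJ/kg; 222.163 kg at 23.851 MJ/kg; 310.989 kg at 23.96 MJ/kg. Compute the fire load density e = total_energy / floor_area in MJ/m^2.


Total energy = 199.806*44.605 + 484.228*18.374 + 222.163*23.851 + 310.989*23.96
= 8912.347 + 8897.205 + 5298.810 + 7451.296
= 30559.66 MJ
e = 30559.66 / 83.854 = 364.44 MJ/m^2

364.44 MJ/m^2


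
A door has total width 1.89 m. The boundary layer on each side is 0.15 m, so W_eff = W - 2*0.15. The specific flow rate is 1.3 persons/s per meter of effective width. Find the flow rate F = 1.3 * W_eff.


W_eff = 1.89 - 0.30 = 1.59 m
F = 1.3 * 1.59 = 2.067 persons/s

2.067 persons/s


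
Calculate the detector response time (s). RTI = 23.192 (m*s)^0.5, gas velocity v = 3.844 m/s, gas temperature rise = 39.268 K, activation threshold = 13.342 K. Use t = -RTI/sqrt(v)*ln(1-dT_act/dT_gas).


dT_act/dT_gas = 0.33977
ln(1 - 0.33977) = -0.41516
t = -23.192 / sqrt(3.844) * -0.41516 = 4.9110 s

4.9110 s


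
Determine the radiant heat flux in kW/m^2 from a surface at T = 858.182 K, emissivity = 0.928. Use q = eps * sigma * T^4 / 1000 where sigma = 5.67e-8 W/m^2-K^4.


T^4 = 5.4240e+11
q = 0.928 * 5.67e-8 * 5.4240e+11 / 1000 = 28.540 kW/m^2

28.540 kW/m^2


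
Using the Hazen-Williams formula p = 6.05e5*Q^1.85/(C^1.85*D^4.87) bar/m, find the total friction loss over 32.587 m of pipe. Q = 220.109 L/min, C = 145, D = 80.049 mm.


Q^1.85 = 21571
C^1.85 = 9966.2
D^4.87 = 1.8593e+09
p/m = 0.00070431 bar/m
p_total = 0.00070431 * 32.587 = 0.022951 bar

0.022951 bar


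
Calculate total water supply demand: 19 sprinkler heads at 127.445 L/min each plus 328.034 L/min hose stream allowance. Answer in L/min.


Sprinkler demand = 19 * 127.445 = 2421.455 L/min
Total = 2421.455 + 328.034 = 2749.489 L/min

2749.489 L/min


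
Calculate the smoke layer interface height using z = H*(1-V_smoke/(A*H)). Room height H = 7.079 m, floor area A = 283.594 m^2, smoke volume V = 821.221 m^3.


V/(A*H) = 0.40906
1 - 0.40906 = 0.59094
z = 7.079 * 0.59094 = 4.1832 m

4.1832 m


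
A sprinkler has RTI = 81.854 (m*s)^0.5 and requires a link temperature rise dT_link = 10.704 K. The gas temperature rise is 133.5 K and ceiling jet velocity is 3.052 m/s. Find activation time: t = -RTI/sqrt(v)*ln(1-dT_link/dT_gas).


dT_link/dT_gas = 0.080180
ln(1 - 0.080180) = -0.083577
t = -81.854 / sqrt(3.052) * -0.083577 = 3.9159 s

3.9159 s


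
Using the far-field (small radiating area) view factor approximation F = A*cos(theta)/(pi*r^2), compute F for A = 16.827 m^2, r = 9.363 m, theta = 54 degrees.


cos(54 deg) = 0.58779
pi*r^2 = 275.41
F = 16.827 * 0.58779 / 275.41 = 0.035912

0.035912


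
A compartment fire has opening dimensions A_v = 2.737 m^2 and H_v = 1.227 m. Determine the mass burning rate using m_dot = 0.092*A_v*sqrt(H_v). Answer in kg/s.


sqrt(H_v) = 1.1077
m_dot = 0.092 * 2.737 * 1.1077 = 0.27892 kg/s

0.27892 kg/s


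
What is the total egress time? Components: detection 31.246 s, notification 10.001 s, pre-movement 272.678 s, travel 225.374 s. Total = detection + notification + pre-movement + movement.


Total = 31.246 + 10.001 + 272.678 + 225.374 = 539.299 s

539.299 s


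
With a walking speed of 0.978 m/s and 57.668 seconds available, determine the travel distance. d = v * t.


d = 0.978 * 57.668 = 56.399 m

56.399 m


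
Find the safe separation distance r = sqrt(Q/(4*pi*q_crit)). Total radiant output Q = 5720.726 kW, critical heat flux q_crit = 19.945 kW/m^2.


4*pi*q_crit = 250.64
Q/(4*pi*q_crit) = 22.825
r = sqrt(22.825) = 4.7775 m

4.7775 m


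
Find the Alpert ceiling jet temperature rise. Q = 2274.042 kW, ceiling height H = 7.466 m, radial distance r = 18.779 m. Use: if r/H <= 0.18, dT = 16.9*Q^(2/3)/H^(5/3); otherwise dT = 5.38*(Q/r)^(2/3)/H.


r/H = 18.779 / 7.466 = 2.5153
r/H > 0.18, so dT = 5.38*(Q/r)^(2/3)/H
Q/r = 121.09
(Q/r)^(2/3) = 24.477
dT = 5.38 * 24.477 / 7.466 = 17.638 K

17.638 K


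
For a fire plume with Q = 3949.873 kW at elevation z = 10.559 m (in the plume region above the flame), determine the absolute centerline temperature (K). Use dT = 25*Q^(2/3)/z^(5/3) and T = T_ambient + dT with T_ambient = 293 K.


Q^(2/3) = 249.87
z^(5/3) = 50.820
dT = 25 * 249.87 / 50.820 = 122.92 K
T = 293 + 122.92 = 415.92 K

415.92 K


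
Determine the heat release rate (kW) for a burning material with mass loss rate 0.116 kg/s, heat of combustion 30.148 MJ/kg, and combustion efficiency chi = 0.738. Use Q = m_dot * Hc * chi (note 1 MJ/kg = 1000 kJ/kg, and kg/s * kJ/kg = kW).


Hc = 30.148 MJ/kg = 30.148 * 1000 kJ/kg = 30148 kJ/kg
Q = 0.116 kg/s * 30148 kJ/kg * 0.738 = 2580.9 kW

2580.9 kW


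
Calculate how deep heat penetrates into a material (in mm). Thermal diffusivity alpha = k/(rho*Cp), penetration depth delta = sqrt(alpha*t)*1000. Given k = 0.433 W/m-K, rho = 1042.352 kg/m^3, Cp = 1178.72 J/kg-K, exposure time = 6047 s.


alpha = 0.433 / (1042.352 * 1178.72) = 3.5242e-07 m^2/s
alpha * t = 0.0021311
delta = sqrt(0.0021311) * 1000 = 46.164 mm

46.164 mm


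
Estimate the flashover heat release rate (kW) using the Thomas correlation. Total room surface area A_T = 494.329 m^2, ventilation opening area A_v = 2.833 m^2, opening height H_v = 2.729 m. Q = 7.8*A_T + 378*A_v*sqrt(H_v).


7.8*A_T = 3855.8
sqrt(H_v) = 1.6520
378*A_v*sqrt(H_v) = 1769.1
Q = 3855.8 + 1769.1 = 5624.8 kW

5624.8 kW


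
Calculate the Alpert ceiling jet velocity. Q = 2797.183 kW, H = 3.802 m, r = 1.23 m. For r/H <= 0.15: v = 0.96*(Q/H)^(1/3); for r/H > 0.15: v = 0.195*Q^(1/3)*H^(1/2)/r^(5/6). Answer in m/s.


r/H = 1.23 / 3.802 = 0.32351
r/H > 0.15, so v = 0.195*Q^(1/3)*H^(1/2)/r^(5/6)
Q^(1/3) = 14.090
H^(1/2) = 1.9499
r^(5/6) = 1.1883
v = 0.195 * 14.090 * 1.9499 / 1.1883 = 4.5084 m/s

4.5084 m/s


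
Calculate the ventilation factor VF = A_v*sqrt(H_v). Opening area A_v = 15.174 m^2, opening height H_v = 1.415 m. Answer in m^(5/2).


sqrt(H_v) = 1.1895
VF = 15.174 * 1.1895 = 18.050 m^(5/2)

18.050 m^(5/2)


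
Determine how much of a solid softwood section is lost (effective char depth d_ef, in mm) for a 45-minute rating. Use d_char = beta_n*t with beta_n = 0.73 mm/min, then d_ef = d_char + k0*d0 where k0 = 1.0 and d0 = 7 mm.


d_char = 0.73 * 45 = 32.85 mm
d_ef = 32.85 + 1.0*7 = 39.85 mm

39.85 mm


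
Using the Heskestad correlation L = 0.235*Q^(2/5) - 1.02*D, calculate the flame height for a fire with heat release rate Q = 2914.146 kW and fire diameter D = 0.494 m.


Q^(2/5) = 24.311
0.235 * Q^(2/5) = 5.7131
1.02 * D = 0.50388
L = 5.2092 m

5.2092 m


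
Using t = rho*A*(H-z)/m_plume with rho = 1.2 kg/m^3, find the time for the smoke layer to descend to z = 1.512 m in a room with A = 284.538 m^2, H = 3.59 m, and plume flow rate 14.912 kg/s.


H - z = 2.078 m
t = 1.2 * 284.538 * 2.078 / 14.912 = 47.581 s

47.581 s


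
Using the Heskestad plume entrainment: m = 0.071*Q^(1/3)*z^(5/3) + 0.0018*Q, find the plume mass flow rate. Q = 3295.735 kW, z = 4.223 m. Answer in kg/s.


Q^(1/3) = 14.882
z^(5/3) = 11.033
First term = 0.071 * 14.882 * 11.033 = 11.658
Second term = 0.0018 * 3295.735 = 5.9323
m = 17.590 kg/s

17.590 kg/s


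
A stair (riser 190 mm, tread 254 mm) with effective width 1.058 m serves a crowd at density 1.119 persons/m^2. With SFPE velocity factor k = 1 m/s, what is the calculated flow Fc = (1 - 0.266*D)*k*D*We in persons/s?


1 - 0.266*D = 1 - 0.266*1.119 = 0.70235
Fs = 0.70235 * 1 * 1.119 = 0.78593 persons/(s*m)
Fc = 0.78593 * 1.058 = 0.83151 persons/s

0.83151 persons/s


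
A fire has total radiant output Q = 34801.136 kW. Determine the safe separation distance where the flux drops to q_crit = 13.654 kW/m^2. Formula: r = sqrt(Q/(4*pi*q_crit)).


4*pi*q_crit = 171.58
Q/(4*pi*q_crit) = 202.83
r = sqrt(202.83) = 14.242 m

14.242 m


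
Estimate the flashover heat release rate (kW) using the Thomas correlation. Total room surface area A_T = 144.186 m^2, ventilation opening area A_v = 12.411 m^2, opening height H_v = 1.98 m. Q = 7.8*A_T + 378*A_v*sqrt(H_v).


7.8*A_T = 1124.7
sqrt(H_v) = 1.4071
378*A_v*sqrt(H_v) = 6601.3
Q = 1124.7 + 6601.3 = 7726.0 kW

7726.0 kW


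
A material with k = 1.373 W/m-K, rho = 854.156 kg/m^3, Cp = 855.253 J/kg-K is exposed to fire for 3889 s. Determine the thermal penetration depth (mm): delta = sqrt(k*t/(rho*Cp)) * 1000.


alpha = 1.373 / (854.156 * 855.253) = 1.8795e-06 m^2/s
alpha * t = 0.0073093
delta = sqrt(0.0073093) * 1000 = 85.495 mm

85.495 mm


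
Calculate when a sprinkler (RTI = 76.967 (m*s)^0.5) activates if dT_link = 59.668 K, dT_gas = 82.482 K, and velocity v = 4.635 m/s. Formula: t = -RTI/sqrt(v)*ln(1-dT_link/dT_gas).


dT_link/dT_gas = 0.72341
ln(1 - 0.72341) = -1.2852
t = -76.967 / sqrt(4.635) * -1.2852 = 45.946 s

45.946 s


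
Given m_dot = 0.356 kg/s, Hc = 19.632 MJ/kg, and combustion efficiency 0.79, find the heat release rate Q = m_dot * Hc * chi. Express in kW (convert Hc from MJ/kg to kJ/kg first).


Hc = 19.632 MJ/kg = 19.632 * 1000 kJ/kg = 19632 kJ/kg
Q = 0.356 kg/s * 19632 kJ/kg * 0.79 = 5521.3 kW

5521.3 kW


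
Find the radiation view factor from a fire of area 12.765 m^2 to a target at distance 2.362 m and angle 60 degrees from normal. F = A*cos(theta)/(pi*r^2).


cos(60 deg) = 0.5
pi*r^2 = 17.527
F = 12.765 * 0.5 / 17.527 = 0.36415

0.36415


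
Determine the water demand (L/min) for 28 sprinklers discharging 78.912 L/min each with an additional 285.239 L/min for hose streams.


Sprinkler demand = 28 * 78.912 = 2209.536 L/min
Total = 2209.536 + 285.239 = 2494.775 L/min

2494.775 L/min


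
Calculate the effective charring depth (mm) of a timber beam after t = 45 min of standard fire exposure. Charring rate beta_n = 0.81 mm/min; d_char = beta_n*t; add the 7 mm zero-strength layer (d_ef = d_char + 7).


d_char = 0.81 * 45 = 36.45 mm
d_ef = 36.45 + 1.0*7 = 43.45 mm

43.45 mm


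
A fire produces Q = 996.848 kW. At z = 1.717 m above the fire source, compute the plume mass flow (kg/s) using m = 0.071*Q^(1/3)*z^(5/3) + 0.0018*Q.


Q^(1/3) = 9.9895
z^(5/3) = 2.4620
First term = 0.071 * 9.9895 * 2.4620 = 1.7462
Second term = 0.0018 * 996.848 = 1.7943
m = 3.5405 kg/s

3.5405 kg/s


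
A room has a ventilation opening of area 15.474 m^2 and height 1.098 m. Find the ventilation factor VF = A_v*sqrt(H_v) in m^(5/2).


sqrt(H_v) = 1.0479
VF = 15.474 * 1.0479 = 16.215 m^(5/2)

16.215 m^(5/2)


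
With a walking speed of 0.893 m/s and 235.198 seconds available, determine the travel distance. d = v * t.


d = 0.893 * 235.198 = 210.03 m

210.03 m


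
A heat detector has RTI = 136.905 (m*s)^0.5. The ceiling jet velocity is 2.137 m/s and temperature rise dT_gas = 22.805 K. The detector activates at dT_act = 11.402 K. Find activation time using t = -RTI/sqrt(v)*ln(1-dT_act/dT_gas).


dT_act/dT_gas = 0.49998
ln(1 - 0.49998) = -0.69310
t = -136.905 / sqrt(2.137) * -0.69310 = 64.911 s

64.911 s


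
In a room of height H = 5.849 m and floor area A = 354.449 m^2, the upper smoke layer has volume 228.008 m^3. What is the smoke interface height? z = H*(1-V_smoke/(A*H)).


V/(A*H) = 0.10998
1 - 0.10998 = 0.89002
z = 5.849 * 0.89002 = 5.2057 m

5.2057 m


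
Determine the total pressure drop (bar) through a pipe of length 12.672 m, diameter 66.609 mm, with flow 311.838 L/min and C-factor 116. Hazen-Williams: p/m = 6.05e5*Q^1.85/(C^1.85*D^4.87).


Q^1.85 = 41093
C^1.85 = 6595.5
D^4.87 = 7.5964e+08
p/m = 0.0049622 bar/m
p_total = 0.0049622 * 12.672 = 0.062881 bar

0.062881 bar


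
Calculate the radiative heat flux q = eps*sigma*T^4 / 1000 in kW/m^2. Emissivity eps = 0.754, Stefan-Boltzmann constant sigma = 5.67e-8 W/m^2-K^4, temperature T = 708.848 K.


T^4 = 2.5247e+11
q = 0.754 * 5.67e-8 * 2.5247e+11 / 1000 = 10.794 kW/m^2

10.794 kW/m^2


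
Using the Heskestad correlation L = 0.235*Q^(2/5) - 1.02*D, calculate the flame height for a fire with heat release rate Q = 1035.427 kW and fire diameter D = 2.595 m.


Q^(2/5) = 16.071
0.235 * Q^(2/5) = 3.7767
1.02 * D = 2.6469
L = 1.1298 m

1.1298 m


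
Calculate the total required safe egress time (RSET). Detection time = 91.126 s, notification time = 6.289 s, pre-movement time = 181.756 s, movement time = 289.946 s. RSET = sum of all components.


Total = 91.126 + 6.289 + 181.756 + 289.946 = 569.117 s

569.117 s


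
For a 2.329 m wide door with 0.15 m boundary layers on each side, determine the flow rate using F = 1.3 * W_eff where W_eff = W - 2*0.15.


W_eff = 2.329 - 0.30 = 2.029 m
F = 1.3 * 2.029 = 2.6377 persons/s

2.6377 persons/s


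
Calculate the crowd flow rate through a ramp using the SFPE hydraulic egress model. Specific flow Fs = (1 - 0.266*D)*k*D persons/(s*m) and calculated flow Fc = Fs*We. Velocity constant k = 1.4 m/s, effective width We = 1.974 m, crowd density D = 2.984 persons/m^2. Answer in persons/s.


1 - 0.266*D = 1 - 0.266*2.984 = 0.20626
Fs = 0.20626 * 1.4 * 2.984 = 0.86166 persons/(s*m)
Fc = 0.86166 * 1.974 = 1.7009 persons/s

1.7009 persons/s


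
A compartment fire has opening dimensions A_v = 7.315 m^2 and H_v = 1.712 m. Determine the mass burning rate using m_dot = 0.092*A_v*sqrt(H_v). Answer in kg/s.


sqrt(H_v) = 1.3084
m_dot = 0.092 * 7.315 * 1.3084 = 0.88055 kg/s

0.88055 kg/s


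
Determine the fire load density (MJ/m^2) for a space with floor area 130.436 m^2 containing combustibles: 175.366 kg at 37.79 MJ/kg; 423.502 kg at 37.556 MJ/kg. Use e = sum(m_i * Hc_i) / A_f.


Total energy = 175.366*37.79 + 423.502*37.556
= 6627.081 + 15905.04
= 22532.12 MJ
e = 22532.12 / 130.436 = 172.74 MJ/m^2

172.74 MJ/m^2


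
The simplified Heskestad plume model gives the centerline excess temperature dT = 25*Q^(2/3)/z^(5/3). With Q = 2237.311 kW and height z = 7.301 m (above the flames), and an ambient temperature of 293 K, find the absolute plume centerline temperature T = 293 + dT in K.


Q^(2/3) = 171.06
z^(5/3) = 27.477
dT = 25 * 171.06 / 27.477 = 155.64 K
T = 293 + 155.64 = 448.64 K

448.64 K


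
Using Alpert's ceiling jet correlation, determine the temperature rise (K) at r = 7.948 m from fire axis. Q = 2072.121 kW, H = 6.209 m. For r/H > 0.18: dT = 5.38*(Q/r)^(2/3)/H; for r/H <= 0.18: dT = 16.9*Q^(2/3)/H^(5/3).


r/H = 7.948 / 6.209 = 1.2801
r/H > 0.18, so dT = 5.38*(Q/r)^(2/3)/H
Q/r = 260.71
(Q/r)^(2/3) = 40.810
dT = 5.38 * 40.810 / 6.209 = 35.362 K

35.362 K


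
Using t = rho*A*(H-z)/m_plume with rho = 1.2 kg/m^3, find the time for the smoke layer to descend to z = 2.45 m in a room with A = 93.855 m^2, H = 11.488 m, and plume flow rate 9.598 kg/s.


H - z = 9.038 m
t = 1.2 * 93.855 * 9.038 / 9.598 = 106.05 s

106.05 s


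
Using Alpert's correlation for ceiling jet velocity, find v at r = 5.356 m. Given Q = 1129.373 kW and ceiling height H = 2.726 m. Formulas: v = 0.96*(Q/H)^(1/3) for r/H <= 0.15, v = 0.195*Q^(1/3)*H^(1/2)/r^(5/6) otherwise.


r/H = 5.356 / 2.726 = 1.9648
r/H > 0.15, so v = 0.195*Q^(1/3)*H^(1/2)/r^(5/6)
Q^(1/3) = 10.414
H^(1/2) = 1.6511
r^(5/6) = 4.0492
v = 0.195 * 10.414 * 1.6511 / 4.0492 = 0.82802 m/s

0.82802 m/s


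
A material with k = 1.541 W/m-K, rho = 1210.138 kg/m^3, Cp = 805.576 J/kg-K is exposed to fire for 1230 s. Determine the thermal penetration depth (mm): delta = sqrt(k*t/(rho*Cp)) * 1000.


alpha = 1.541 / (1210.138 * 805.576) = 1.5807e-06 m^2/s
alpha * t = 0.0019443
delta = sqrt(0.0019443) * 1000 = 44.094 mm

44.094 mm


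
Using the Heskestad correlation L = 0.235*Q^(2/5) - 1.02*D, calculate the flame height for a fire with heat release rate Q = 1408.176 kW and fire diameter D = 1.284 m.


Q^(2/5) = 18.175
0.235 * Q^(2/5) = 4.2710
1.02 * D = 1.3097
L = 2.9613 m

2.9613 m


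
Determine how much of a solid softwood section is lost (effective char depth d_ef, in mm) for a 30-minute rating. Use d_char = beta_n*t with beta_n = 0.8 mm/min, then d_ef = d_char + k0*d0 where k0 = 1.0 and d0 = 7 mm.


d_char = 0.8 * 30 = 24 mm
d_ef = 24 + 1.0*7 = 31 mm

31 mm


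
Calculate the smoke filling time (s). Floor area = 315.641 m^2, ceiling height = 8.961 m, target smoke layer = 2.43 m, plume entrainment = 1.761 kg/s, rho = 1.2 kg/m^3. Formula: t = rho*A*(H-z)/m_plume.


H - z = 6.531 m
t = 1.2 * 315.641 * 6.531 / 1.761 = 1404.7 s

1404.7 s


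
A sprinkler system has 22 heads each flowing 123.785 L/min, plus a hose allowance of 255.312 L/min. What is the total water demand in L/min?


Sprinkler demand = 22 * 123.785 = 2723.27 L/min
Total = 2723.27 + 255.312 = 2978.582 L/min

2978.582 L/min


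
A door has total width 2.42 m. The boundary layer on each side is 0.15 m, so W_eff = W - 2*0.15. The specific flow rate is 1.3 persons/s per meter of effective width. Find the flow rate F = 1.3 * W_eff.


W_eff = 2.42 - 0.30 = 2.12 m
F = 1.3 * 2.12 = 2.756 persons/s

2.756 persons/s


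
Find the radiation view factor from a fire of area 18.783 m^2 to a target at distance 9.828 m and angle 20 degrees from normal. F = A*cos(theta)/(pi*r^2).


cos(20 deg) = 0.93969
pi*r^2 = 303.45
F = 18.783 * 0.93969 / 303.45 = 0.058166

0.058166
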